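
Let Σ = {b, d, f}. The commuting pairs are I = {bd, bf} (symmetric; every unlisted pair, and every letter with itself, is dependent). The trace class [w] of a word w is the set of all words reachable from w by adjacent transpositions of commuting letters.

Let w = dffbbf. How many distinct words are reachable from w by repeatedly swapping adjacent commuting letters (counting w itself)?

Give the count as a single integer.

15

piece 0:d — minimal
piece 1:f rests on {0:d}
piece 2:f rests on {1:f}
piece 3:b — minimal
piece 4:b rests on {3:b}
piece 5:f rests on {2:f}
minimal pieces: {0:d, 3:b}
ways to finish when only these pieces remain (= sum over removing one remaining piece with nothing left below it):
  1 left: {4}→1  {5}→1
  2 left: {2,5}→1  {3,4}→1  {4,5}→2
  3 left: {1,2,5}→1  {2,4,5}→3  {3,4,5}→3
  4 left: {0,1,2,5}→1  {1,2,4,5}→4  {2,3,4,5}→6
  placing 0:d first → 10 extensions
  placing 3:b first → 5 extensions
total linear extensions = 15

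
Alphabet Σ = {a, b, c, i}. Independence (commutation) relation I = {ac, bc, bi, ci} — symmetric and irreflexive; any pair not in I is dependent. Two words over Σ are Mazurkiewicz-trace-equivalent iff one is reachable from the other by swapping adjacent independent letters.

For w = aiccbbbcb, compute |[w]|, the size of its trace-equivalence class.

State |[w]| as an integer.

piece 0:a — minimal
piece 1:i rests on {0:a}
piece 2:c — minimal
piece 3:c rests on {2:c}
piece 4:b rests on {0:a}
piece 5:b rests on {4:b}
piece 6:b rests on {5:b}
piece 7:c rests on {3:c}
piece 8:b rests on {6:b}
minimal pieces: {0:a, 2:c}
ways to finish when only these pieces remain (= sum over removing one remaining piece with nothing left below it):
  1 left: {1}→1  {7}→1  {8}→1
  2 left: {1,7}→2  {1,8}→2  {3,7}→1  {6,8}→1  {7,8}→2
  3 left: {1,3,7}→3  {1,6,8}→3  {1,7,8}→6  {2,3,7}→1  {3,7,8}→3  {5,6,8}→1  {6,7,8}→3
  4 left: {1,2,3,7}→4  {1,3,7,8}→12  {1,5,6,8}→4  {1,6,7,8}→12  {2,3,7,8}→4  {3,6,7,8}→6  {4,5,6,8}→1  {5,6,7,8}→4
  5 left: {1,2,3,7,8}→20  {1,3,6,7,8}→30  {1,4,5,6,8}→5  {1,5,6,7,8}→20  {2,3,6,7,8}→10  {3,5,6,7,8}→10  {4,5,6,7,8}→5
  6 left: {0,1,4,5,6,8}→5  {1,2,3,6,7,8}→60  {1,3,5,6,7,8}→60  {1,4,5,6,7,8}→30  {2,3,5,6,7,8}→20  {3,4,5,6,7,8}→15
  7 left: {0,1,4,5,6,7,8}→35  {1,2,3,5,6,7,8}→140  {1,3,4,5,6,7,8}→105  {2,3,4,5,6,7,8}→35
  placing 0:a first → 280 extensions
  placing 2:c first → 140 extensions
total linear extensions = 420

420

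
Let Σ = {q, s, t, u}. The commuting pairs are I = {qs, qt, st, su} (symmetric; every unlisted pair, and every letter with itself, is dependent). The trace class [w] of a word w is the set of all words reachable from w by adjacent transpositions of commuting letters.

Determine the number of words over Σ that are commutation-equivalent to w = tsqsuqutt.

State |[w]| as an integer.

piece 0:t — minimal
piece 1:s — minimal
piece 2:q — minimal
piece 3:s rests on {1:s}
piece 4:u rests on {0:t, 2:q}
piece 5:q rests on {4:u}
piece 6:u rests on {5:q}
piece 7:t rests on {6:u}
piece 8:t rests on {7:t}
minimal pieces: {0:t, 1:s, 2:q}
ways to finish when only these pieces remain (= sum over removing one remaining piece with nothing left below it):
  1 left: {3}→1  {8}→1
  2 left: {1,3}→1  {3,8}→2  {7,8}→1
  3 left: {1,3,8}→3  {3,7,8}→3  {6,7,8}→1
  4 left: {1,3,7,8}→6  {3,6,7,8}→4  {5,6,7,8}→1
  5 left: {1,3,6,7,8}→10  {3,5,6,7,8}→5  {4,5,6,7,8}→1
  6 left: {0,4,5,6,7,8}→1  {1,3,5,6,7,8}→15  {2,4,5,6,7,8}→1  {3,4,5,6,7,8}→6
  7 left: {0,2,4,5,6,7,8}→2  {0,3,4,5,6,7,8}→7  {1,3,4,5,6,7,8}→21  {2,3,4,5,6,7,8}→7
  placing 0:t first → 28 extensions
  placing 1:s first → 16 extensions
  placing 2:q first → 28 extensions
total linear extensions = 72

72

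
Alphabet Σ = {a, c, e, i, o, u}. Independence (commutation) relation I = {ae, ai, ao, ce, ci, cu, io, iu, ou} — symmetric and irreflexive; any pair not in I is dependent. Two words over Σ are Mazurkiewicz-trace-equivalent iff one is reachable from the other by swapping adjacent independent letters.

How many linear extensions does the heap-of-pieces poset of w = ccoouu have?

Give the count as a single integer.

15

drop 0:c onto floor
drop 1:c onto {0:c}
drop 2:o onto {1:c}
drop 3:o onto {2:o}
drop 4:u onto floor
drop 5:u onto {4:u}
ground layer = {0:c, 4:u}
drop-orders for the pieces not yet dropped (sum over which currently-grounded one goes next):
  1 to go: {3} 1  {5} 1
  2 to go: {2,3} 1  {3,5} 2  {4,5} 1
  3 to go: {1,2,3} 1  {2,3,5} 3  {3,4,5} 3
  4 to go: {0,1,2,3} 1  {1,2,3,5} 4  {2,3,4,5} 6
  if 0:c drops first: 10 orders
  if 4:u drops first: 5 orders
heap linearizations: 15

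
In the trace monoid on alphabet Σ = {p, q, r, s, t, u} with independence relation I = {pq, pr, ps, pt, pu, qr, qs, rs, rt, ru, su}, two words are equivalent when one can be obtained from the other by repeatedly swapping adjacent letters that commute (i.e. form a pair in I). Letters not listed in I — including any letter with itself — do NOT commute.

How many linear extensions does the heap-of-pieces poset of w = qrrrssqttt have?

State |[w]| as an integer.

piece 0:q — minimal
piece 1:r — minimal
piece 2:r rests on {1:r}
piece 3:r rests on {2:r}
piece 4:s — minimal
piece 5:s rests on {4:s}
piece 6:q rests on {0:q}
piece 7:t rests on {5:s, 6:q}
piece 8:t rests on {7:t}
piece 9:t rests on {8:t}
minimal pieces: {0:q, 1:r, 4:s}
ways to finish when only these pieces remain (= sum over removing one remaining piece with nothing left below it):
  1 left: {3}→1  {9}→1
  2 left: {2,3}→1  {3,9}→2  {8,9}→1
  3 left: {1,2,3}→1  {2,3,9}→3  {3,8,9}→3  {7,8,9}→1
  4 left: {1,2,3,9}→4  {2,3,8,9}→6  {3,7,8,9}→4  {5,7,8,9}→1  {6,7,8,9}→1
  5 left: {0,6,7,8,9}→1  {1,2,3,8,9}→10  {2,3,7,8,9}→10  {3,5,7,8,9}→5  {3,6,7,8,9}→5  {4,5,7,8,9}→1  {5,6,7,8,9}→2
  6 left: {0,3,6,7,8,9}→6  {0,5,6,7,8,9}→3  {1,2,3,7,8,9}→20  {2,3,5,7,8,9}→15  {2,3,6,7,8,9}→15  {3,4,5,7,8,9}→6  {3,5,6,7,8,9}→12  {4,5,6,7,8,9}→3
  7 left: {0,2,3,6,7,8,9}→21  {0,3,5,6,7,8,9}→21  {0,4,5,6,7,8,9}→6  {1,2,3,5,7,8,9}→35  {1,2,3,6,7,8,9}→35  {2,3,4,5,7,8,9}→21  {2,3,5,6,7,8,9}→42  {3,4,5,6,7,8,9}→21
  8 left: {0,1,2,3,6,7,8,9}→56  {0,2,3,5,6,7,8,9}→84  {0,3,4,5,6,7,8,9}→48  {1,2,3,4,5,7,8,9}→56  {1,2,3,5,6,7,8,9}→112  {2,3,4,5,6,7,8,9}→84
  placing 0:q first → 252 extensions
  placing 1:r first → 216 extensions
  placing 4:s first → 252 extensions
total linear extensions = 720

720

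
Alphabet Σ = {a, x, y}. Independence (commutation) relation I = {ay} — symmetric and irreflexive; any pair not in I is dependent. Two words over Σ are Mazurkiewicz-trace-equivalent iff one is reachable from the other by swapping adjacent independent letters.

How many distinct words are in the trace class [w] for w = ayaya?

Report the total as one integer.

#0=a has no predecessor
#1=y has no predecessor
#2=a depends on [0:a]
#3=y depends on [1:y]
#4=a depends on [2:a]
sources: [0:a, 1:y]
N(rest) = Σ N(rest − s) over sources s of rest; N(one piece) = 1:
  size 1 → [3]=1  [4]=1
  size 2 → [1,3]=1  [2,4]=1  [3,4]=2
  size 3 → [0,2,4]=1  [1,3,4]=3  [2,3,4]=3
  first=0(a) contributes 6
  first=1(y) contributes 4
|[w]| = 10

10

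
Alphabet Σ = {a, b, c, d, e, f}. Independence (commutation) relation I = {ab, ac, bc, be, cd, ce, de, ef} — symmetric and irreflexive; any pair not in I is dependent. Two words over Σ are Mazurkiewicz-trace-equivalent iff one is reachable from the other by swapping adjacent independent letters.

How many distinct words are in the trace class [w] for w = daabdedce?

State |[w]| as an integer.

198

0(d) covers ∅
1(a) covers 0:d
2(a) covers 1:a
3(b) covers 0:d
4(d) covers 2:a, 3:b
5(e) covers 2:a
6(d) covers 4:d
7(c) covers ∅
8(e) covers 5:e
floor of heap: 0:d, 7:c
completions by unplaced set U, small U first (add the entries for U minus each lowest piece of U):
  |U|=1: {6}:1  {7}:1  {8}:1
  |U|=2: {4,6}:1  {5,8}:1  {6,7}:2  {6,8}:2  {7,8}:2
  |U|=3: {3,4,6}:1  {4,6,7}:3  {4,6,8}:3  {5,6,8}:3  {5,7,8}:3  {6,7,8}:6
  |U|=4: {3,4,6,7}:4  {3,4,6,8}:4  {4,5,6,8}:6  {4,6,7,8}:12  {5,6,7,8}:12
  |U|=5: {2,4,5,6,8}:6  {3,4,5,6,8}:10  {3,4,6,7,8}:20  {4,5,6,7,8}:30
  |U|=6: {1,2,4,5,6,8}:6  {2,3,4,5,6,8}:16  {2,4,5,6,7,8}:36  {3,4,5,6,7,8}:60
  |U|=7: {1,2,3,4,5,6,8}:22  {1,2,4,5,6,7,8}:42  {2,3,4,5,6,7,8}:112
  start at 0(d): 176
  start at 7(c): 22
sum over floor = 198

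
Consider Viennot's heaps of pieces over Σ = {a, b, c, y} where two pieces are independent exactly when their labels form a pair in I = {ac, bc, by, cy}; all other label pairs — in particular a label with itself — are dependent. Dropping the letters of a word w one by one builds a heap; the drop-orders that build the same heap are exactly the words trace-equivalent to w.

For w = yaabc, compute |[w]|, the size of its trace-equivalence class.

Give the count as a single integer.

drop 0:y onto floor
drop 1:a onto {0:y}
drop 2:a onto {1:a}
drop 3:b onto {2:a}
drop 4:c onto floor
ground layer = {0:y, 4:c}
drop-orders for the pieces not yet dropped (sum over which currently-grounded one goes next):
  1 to go: {3} 1  {4} 1
  2 to go: {2,3} 1  {3,4} 2
  3 to go: {1,2,3} 1  {2,3,4} 3
  if 0:y drops first: 4 orders
  if 4:c drops first: 1 orders
heap linearizations: 5

5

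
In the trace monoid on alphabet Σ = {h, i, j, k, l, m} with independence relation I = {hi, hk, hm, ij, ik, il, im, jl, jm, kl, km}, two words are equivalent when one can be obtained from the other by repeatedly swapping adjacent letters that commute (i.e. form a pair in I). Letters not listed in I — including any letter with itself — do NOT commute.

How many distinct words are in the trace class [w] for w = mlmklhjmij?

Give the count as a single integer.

260

drop 0:m onto floor
drop 1:l onto {0:m}
drop 2:m onto {1:l}
drop 3:k onto floor
drop 4:l onto {2:m}
drop 5:h onto {4:l}
drop 6:j onto {3:k, 5:h}
drop 7:m onto {4:l}
drop 8:i onto floor
drop 9:j onto {6:j}
ground layer = {0:m, 3:k, 8:i}
drop-orders for the pieces not yet dropped (sum over which currently-grounded one goes next):
  1 to go: {7} 1  {8} 1  {9} 1
  2 to go: {6,9} 1  {7,8} 2  {7,9} 2  {8,9} 2
  3 to go: {3,6,9} 1  {5,6,9} 1  {6,7,9} 3  {6,8,9} 3  {7,8,9} 6
  4 to go: {3,5,6,9} 2  {3,6,7,9} 4  {3,6,8,9} 4  {5,6,7,9} 4  {5,6,8,9} 4  {6,7,8,9} 12
  5 to go: {3,5,6,7,9} 10  {3,5,6,8,9} 10  {3,6,7,8,9} 20  {4,5,6,7,9} 4  {5,6,7,8,9} 20
  6 to go: {2,4,5,6,7,9} 4  {3,4,5,6,7,9} 14  {3,5,6,7,8,9} 60  {4,5,6,7,8,9} 24
  7 to go: {1,2,4,5,6,7,9} 4  {2,3,4,5,6,7,9} 18  {2,4,5,6,7,8,9} 28  {3,4,5,6,7,8,9} 98
  8 to go: {0,1,2,4,5,6,7,9} 4  {1,2,3,4,5,6,7,9} 22  {1,2,4,5,6,7,8,9} 32  {2,3,4,5,6,7,8,9} 144
  if 0:m drops first: 198 orders
  if 3:k drops first: 36 orders
  if 8:i drops first: 26 orders
heap linearizations: 260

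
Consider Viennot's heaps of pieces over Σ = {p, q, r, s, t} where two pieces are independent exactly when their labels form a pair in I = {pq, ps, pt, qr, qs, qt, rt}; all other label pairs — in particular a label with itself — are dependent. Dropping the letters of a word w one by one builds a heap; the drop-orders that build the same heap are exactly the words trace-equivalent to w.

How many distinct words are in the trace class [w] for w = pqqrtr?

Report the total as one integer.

piece 0:p — minimal
piece 1:q — minimal
piece 2:q rests on {1:q}
piece 3:r rests on {0:p}
piece 4:t — minimal
piece 5:r rests on {3:r}
minimal pieces: {0:p, 1:q, 4:t}
ways to finish when only these pieces remain (= sum over removing one remaining piece with nothing left below it):
  1 left: {2}→1  {4}→1  {5}→1
  2 left: {1,2}→1  {2,4}→2  {2,5}→2  {3,5}→1  {4,5}→2
  3 left: {0,3,5}→1  {1,2,4}→3  {1,2,5}→3  {2,3,5}→3  {2,4,5}→6  {3,4,5}→3
  4 left: {0,2,3,5}→4  {0,3,4,5}→4  {1,2,3,5}→6  {1,2,4,5}→12  {2,3,4,5}→12
  placing 0:p first → 30 extensions
  placing 1:q first → 20 extensions
  placing 4:t first → 10 extensions
total linear extensions = 60

60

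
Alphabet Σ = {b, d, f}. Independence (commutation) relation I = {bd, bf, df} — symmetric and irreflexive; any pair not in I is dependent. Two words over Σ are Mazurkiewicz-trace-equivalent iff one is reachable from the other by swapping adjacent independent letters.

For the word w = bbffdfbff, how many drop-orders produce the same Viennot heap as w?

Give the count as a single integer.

#0=b has no predecessor
#1=b depends on [0:b]
#2=f has no predecessor
#3=f depends on [2:f]
#4=d has no predecessor
#5=f depends on [3:f]
#6=b depends on [1:b]
#7=f depends on [5:f]
#8=f depends on [7:f]
sources: [0:b, 2:f, 4:d]
N(rest) = Σ N(rest − s) over sources s of rest; N(one piece) = 1:
  size 1 → [4]=1  [6]=1  [8]=1
  size 2 → [1,6]=1  [4,6]=2  [4,8]=2  [6,8]=2  [7,8]=1
  size 3 → [0,1,6]=1  [1,4,6]=3  [1,6,8]=3  [4,6,8]=6  [4,7,8]=3  [5,7,8]=1  [6,7,8]=3
  size 4 → [0,1,4,6]=4  [0,1,6,8]=4  [1,4,6,8]=12  [1,6,7,8]=6  [3,5,7,8]=1  [4,5,7,8]=4  [4,6,7,8]=12  [5,6,7,8]=4
  size 5 → [0,1,4,6,8]=20  [0,1,6,7,8]=10  [1,4,6,7,8]=30  [1,5,6,7,8]=10  [2,3,5,7,8]=1  [3,4,5,7,8]=5  [3,5,6,7,8]=5  [4,5,6,7,8]=20
  size 6 → [0,1,4,6,7,8]=60  [0,1,5,6,7,8]=20  [1,3,5,6,7,8]=15  [1,4,5,6,7,8]=60  [2,3,4,5,7,8]=6  [2,3,5,6,7,8]=6  [3,4,5,6,7,8]=30
  size 7 → [0,1,3,5,6,7,8]=35  [0,1,4,5,6,7,8]=140  [1,2,3,5,6,7,8]=21  [1,3,4,5,6,7,8]=105  [2,3,4,5,6,7,8]=42
  first=0(b) contributes 168
  first=2(f) contributes 280
  first=4(d) contributes 56
|[w]| = 504

504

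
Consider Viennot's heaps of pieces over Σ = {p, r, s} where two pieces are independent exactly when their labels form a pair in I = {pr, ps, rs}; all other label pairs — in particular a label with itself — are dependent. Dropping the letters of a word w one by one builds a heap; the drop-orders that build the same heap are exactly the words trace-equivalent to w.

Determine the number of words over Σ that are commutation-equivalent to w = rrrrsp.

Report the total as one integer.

30

drop 0:r onto floor
drop 1:r onto {0:r}
drop 2:r onto {1:r}
drop 3:r onto {2:r}
drop 4:s onto floor
drop 5:p onto floor
ground layer = {0:r, 4:s, 5:p}
drop-orders for the pieces not yet dropped (sum over which currently-grounded one goes next):
  1 to go: {3} 1  {4} 1  {5} 1
  2 to go: {2,3} 1  {3,4} 2  {3,5} 2  {4,5} 2
  3 to go: {1,2,3} 1  {2,3,4} 3  {2,3,5} 3  {3,4,5} 6
  4 to go: {0,1,2,3} 1  {1,2,3,4} 4  {1,2,3,5} 4  {2,3,4,5} 12
  if 0:r drops first: 20 orders
  if 4:s drops first: 5 orders
  if 5:p drops first: 5 orders
heap linearizations: 30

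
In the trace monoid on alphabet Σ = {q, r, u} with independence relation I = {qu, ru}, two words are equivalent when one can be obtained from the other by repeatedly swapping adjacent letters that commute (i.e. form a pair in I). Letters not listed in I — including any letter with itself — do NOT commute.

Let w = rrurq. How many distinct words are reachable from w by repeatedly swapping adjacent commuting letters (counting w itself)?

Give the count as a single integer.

piece 0:r — minimal
piece 1:r rests on {0:r}
piece 2:u — minimal
piece 3:r rests on {1:r}
piece 4:q rests on {3:r}
minimal pieces: {0:r, 2:u}
ways to finish when only these pieces remain (= sum over removing one remaining piece with nothing left below it):
  1 left: {2}→1  {4}→1
  2 left: {2,4}→2  {3,4}→1
  3 left: {1,3,4}→1  {2,3,4}→3
  placing 0:r first → 4 extensions
  placing 2:u first → 1 extensions
total linear extensions = 5

5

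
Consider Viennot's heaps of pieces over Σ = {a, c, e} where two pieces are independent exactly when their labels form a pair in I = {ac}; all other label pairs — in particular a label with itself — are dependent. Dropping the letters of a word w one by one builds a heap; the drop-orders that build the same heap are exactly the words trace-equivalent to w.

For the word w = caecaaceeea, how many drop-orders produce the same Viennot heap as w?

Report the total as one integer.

piece 0:c — minimal
piece 1:a — minimal
piece 2:e rests on {0:c, 1:a}
piece 3:c rests on {2:e}
piece 4:a rests on {2:e}
piece 5:a rests on {4:a}
piece 6:c rests on {3:c}
piece 7:e rests on {5:a, 6:c}
piece 8:e rests on {7:e}
piece 9:e rests on {8:e}
piece 10:a rests on {9:e}
minimal pieces: {0:c, 1:a}
ways to finish when only these pieces remain (= sum over removing one remaining piece with nothing left below it):
  1 left: {10}→1
  2 left: {9,10}→1
  3 left: {8,9,10}→1
  4 left: {7,8,9,10}→1
  5 left: {5,7,8,9,10}→1  {6,7,8,9,10}→1
  6 left: {3,6,7,8,9,10}→1  {4,5,7,8,9,10}→1  {5,6,7,8,9,10}→2
  7 left: {3,5,6,7,8,9,10}→3  {4,5,6,7,8,9,10}→3
  8 left: {3,4,5,6,7,8,9,10}→6
  9 left: {2,3,4,5,6,7,8,9,10}→6
  placing 0:c first → 6 extensions
  placing 1:a first → 6 extensions
total linear extensions = 12

12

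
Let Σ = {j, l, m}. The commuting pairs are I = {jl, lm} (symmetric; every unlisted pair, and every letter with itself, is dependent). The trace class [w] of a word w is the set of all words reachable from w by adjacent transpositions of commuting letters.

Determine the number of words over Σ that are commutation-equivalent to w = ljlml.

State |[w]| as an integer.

10

drop 0:l onto floor
drop 1:j onto floor
drop 2:l onto {0:l}
drop 3:m onto {1:j}
drop 4:l onto {2:l}
ground layer = {0:l, 1:j}
drop-orders for the pieces not yet dropped (sum over which currently-grounded one goes next):
  1 to go: {3} 1  {4} 1
  2 to go: {1,3} 1  {2,4} 1  {3,4} 2
  3 to go: {0,2,4} 1  {1,3,4} 3  {2,3,4} 3
  if 0:l drops first: 6 orders
  if 1:j drops first: 4 orders
heap linearizations: 10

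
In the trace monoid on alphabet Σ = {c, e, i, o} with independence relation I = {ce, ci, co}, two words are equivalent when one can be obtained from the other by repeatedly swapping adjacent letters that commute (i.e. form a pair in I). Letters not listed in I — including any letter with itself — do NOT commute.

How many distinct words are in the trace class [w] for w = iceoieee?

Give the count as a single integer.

8

0(i) covers ∅
1(c) covers ∅
2(e) covers 0:i
3(o) covers 2:e
4(i) covers 3:o
5(e) covers 4:i
6(e) covers 5:e
7(e) covers 6:e
floor of heap: 0:i, 1:c
completions by unplaced set U, small U first (add the entries for U minus each lowest piece of U):
  |U|=1: {1}:1  {7}:1
  |U|=2: {1,7}:2  {6,7}:1
  |U|=3: {1,6,7}:3  {5,6,7}:1
  |U|=4: {1,5,6,7}:4  {4,5,6,7}:1
  |U|=5: {1,4,5,6,7}:5  {3,4,5,6,7}:1
  |U|=6: {1,3,4,5,6,7}:6  {2,3,4,5,6,7}:1
  start at 0(i): 7
  start at 1(c): 1
sum over floor = 8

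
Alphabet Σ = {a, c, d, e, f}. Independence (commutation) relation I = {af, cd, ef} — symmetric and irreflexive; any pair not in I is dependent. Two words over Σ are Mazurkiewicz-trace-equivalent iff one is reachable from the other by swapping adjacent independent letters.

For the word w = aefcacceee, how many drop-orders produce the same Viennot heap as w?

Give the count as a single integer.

3

drop 0:a onto floor
drop 1:e onto {0:a}
drop 2:f onto floor
drop 3:c onto {1:e, 2:f}
drop 4:a onto {3:c}
drop 5:c onto {4:a}
drop 6:c onto {5:c}
drop 7:e onto {6:c}
drop 8:e onto {7:e}
drop 9:e onto {8:e}
ground layer = {0:a, 2:f}
drop-orders for the pieces not yet dropped (sum over which currently-grounded one goes next):
  1 to go: {9} 1
  2 to go: {8,9} 1
  3 to go: {7,8,9} 1
  4 to go: {6,7,8,9} 1
  5 to go: {5,6,7,8,9} 1
  6 to go: {4,5,6,7,8,9} 1
  7 to go: {3,4,5,6,7,8,9} 1
  8 to go: {1,3,4,5,6,7,8,9} 1  {2,3,4,5,6,7,8,9} 1
  if 0:a drops first: 2 orders
  if 2:f drops first: 1 orders
heap linearizations: 3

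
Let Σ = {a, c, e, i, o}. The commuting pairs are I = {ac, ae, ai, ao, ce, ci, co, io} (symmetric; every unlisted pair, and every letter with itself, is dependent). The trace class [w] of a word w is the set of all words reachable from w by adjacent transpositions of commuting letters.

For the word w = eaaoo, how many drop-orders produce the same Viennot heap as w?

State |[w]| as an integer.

10

piece 0:e — minimal
piece 1:a — minimal
piece 2:a rests on {1:a}
piece 3:o rests on {0:e}
piece 4:o rests on {3:o}
minimal pieces: {0:e, 1:a}
ways to finish when only these pieces remain (= sum over removing one remaining piece with nothing left below it):
  1 left: {2}→1  {4}→1
  2 left: {1,2}→1  {2,4}→2  {3,4}→1
  3 left: {0,3,4}→1  {1,2,4}→3  {2,3,4}→3
  placing 0:e first → 6 extensions
  placing 1:a first → 4 extensions
total linear extensions = 10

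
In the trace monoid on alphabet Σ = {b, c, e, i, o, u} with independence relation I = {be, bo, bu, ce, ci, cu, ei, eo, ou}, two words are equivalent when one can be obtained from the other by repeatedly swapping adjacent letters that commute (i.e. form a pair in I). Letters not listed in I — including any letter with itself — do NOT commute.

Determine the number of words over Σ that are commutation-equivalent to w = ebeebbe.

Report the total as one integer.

35

0(e) covers ∅
1(b) covers ∅
2(e) covers 0:e
3(e) covers 2:e
4(b) covers 1:b
5(b) covers 4:b
6(e) covers 3:e
floor of heap: 0:e, 1:b
completions by unplaced set U, small U first (add the entries for U minus each lowest piece of U):
  |U|=1: {5}:1  {6}:1
  |U|=2: {3,6}:1  {4,5}:1  {5,6}:2
  |U|=3: {1,4,5}:1  {2,3,6}:1  {3,5,6}:3  {4,5,6}:3
  |U|=4: {0,2,3,6}:1  {1,4,5,6}:4  {2,3,5,6}:4  {3,4,5,6}:6
  |U|=5: {0,2,3,5,6}:5  {1,3,4,5,6}:10  {2,3,4,5,6}:10
  start at 0(e): 20
  start at 1(b): 15
sum over floor = 35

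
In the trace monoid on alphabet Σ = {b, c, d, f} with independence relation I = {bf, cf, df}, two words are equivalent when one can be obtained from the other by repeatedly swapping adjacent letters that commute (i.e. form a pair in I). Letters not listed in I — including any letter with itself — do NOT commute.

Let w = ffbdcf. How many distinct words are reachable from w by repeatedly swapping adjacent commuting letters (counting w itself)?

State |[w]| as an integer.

#0=f has no predecessor
#1=f depends on [0:f]
#2=b has no predecessor
#3=d depends on [2:b]
#4=c depends on [3:d]
#5=f depends on [1:f]
sources: [0:f, 2:b]
N(rest) = Σ N(rest − s) over sources s of rest; N(one piece) = 1:
  size 1 → [4]=1  [5]=1
  size 2 → [1,5]=1  [3,4]=1  [4,5]=2
  size 3 → [0,1,5]=1  [1,4,5]=3  [2,3,4]=1  [3,4,5]=3
  size 4 → [0,1,4,5]=4  [1,3,4,5]=6  [2,3,4,5]=4
  first=0(f) contributes 10
  first=2(b) contributes 10
|[w]| = 20

20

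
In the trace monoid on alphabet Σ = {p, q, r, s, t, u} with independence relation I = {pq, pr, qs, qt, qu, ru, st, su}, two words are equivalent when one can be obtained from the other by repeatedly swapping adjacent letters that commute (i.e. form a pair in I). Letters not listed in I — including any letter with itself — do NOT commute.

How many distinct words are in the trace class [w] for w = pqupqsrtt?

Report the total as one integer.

#0=p has no predecessor
#1=q has no predecessor
#2=u depends on [0:p]
#3=p depends on [2:u]
#4=q depends on [1:q]
#5=s depends on [3:p]
#6=r depends on [4:q, 5:s]
#7=t depends on [6:r]
#8=t depends on [7:t]
sources: [0:p, 1:q]
N(rest) = Σ N(rest − s) over sources s of rest; N(one piece) = 1:
  size 1 → [8]=1
  size 2 → [7,8]=1
  size 3 → [6,7,8]=1
  size 4 → [4,6,7,8]=1  [5,6,7,8]=1
  size 5 → [1,4,6,7,8]=1  [3,5,6,7,8]=1  [4,5,6,7,8]=2
  size 6 → [1,4,5,6,7,8]=3  [2,3,5,6,7,8]=1  [3,4,5,6,7,8]=3
  size 7 → [0,2,3,5,6,7,8]=1  [1,3,4,5,6,7,8]=6  [2,3,4,5,6,7,8]=4
  first=0(p) contributes 10
  first=1(q) contributes 5
|[w]| = 15

15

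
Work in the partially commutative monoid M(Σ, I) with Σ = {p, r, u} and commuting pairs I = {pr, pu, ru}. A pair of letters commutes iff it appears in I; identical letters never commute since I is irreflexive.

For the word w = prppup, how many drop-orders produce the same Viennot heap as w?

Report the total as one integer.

#0=p has no predecessor
#1=r has no predecessor
#2=p depends on [0:p]
#3=p depends on [2:p]
#4=u has no predecessor
#5=p depends on [3:p]
sources: [0:p, 1:r, 4:u]
N(rest) = Σ N(rest − s) over sources s of rest; N(one piece) = 1:
  size 1 → [1]=1  [4]=1  [5]=1
  size 2 → [1,4]=2  [1,5]=2  [3,5]=1  [4,5]=2
  size 3 → [1,3,5]=3  [1,4,5]=6  [2,3,5]=1  [3,4,5]=3
  size 4 → [0,2,3,5]=1  [1,2,3,5]=4  [1,3,4,5]=12  [2,3,4,5]=4
  first=0(p) contributes 20
  first=1(r) contributes 5
  first=4(u) contributes 5
|[w]| = 30

30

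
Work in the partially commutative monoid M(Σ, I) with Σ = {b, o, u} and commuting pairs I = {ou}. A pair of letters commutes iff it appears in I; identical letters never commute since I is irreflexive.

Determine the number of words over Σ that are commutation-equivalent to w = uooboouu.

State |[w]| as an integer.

18

piece 0:u — minimal
piece 1:o — minimal
piece 2:o rests on {1:o}
piece 3:b rests on {0:u, 2:o}
piece 4:o rests on {3:b}
piece 5:o rests on {4:o}
piece 6:u rests on {3:b}
piece 7:u rests on {6:u}
minimal pieces: {0:u, 1:o}
ways to finish when only these pieces remain (= sum over removing one remaining piece with nothing left below it):
  1 left: {5}→1  {7}→1
  2 left: {4,5}→1  {5,7}→2  {6,7}→1
  3 left: {4,5,7}→3  {5,6,7}→3
  4 left: {4,5,6,7}→6
  5 left: {3,4,5,6,7}→6
  6 left: {0,3,4,5,6,7}→6  {2,3,4,5,6,7}→6
  placing 0:u first → 6 extensions
  placing 1:o first → 12 extensions
total linear extensions = 18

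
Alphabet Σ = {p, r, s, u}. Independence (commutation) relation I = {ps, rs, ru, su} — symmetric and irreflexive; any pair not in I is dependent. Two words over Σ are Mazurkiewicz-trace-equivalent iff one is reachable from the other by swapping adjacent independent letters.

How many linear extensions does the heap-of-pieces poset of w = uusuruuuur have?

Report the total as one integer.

0(u) covers ∅
1(u) covers 0:u
2(s) covers ∅
3(u) covers 1:u
4(r) covers ∅
5(u) covers 3:u
6(u) covers 5:u
7(u) covers 6:u
8(u) covers 7:u
9(r) covers 4:r
floor of heap: 0:u, 2:s, 4:r
completions by unplaced set U, small U first (add the entries for U minus each lowest piece of U):
  |U|=1: {2}:1  {8}:1  {9}:1
  |U|=2: {2,8}:2  {2,9}:2  {4,9}:1  {7,8}:1  {8,9}:2
  |U|=3: {2,4,9}:3  {2,7,8}:3  {2,8,9}:6  {4,8,9}:3  {6,7,8}:1  {7,8,9}:3
  |U|=4: {2,4,8,9}:12  {2,6,7,8}:4  {2,7,8,9}:12  {4,7,8,9}:6  {5,6,7,8}:1  {6,7,8,9}:4
  |U|=5: {2,4,7,8,9}:30  {2,5,6,7,8}:5  {2,6,7,8,9}:20  {3,5,6,7,8}:1  {4,6,7,8,9}:10  {5,6,7,8,9}:5
  |U|=6: {1,3,5,6,7,8}:1  {2,3,5,6,7,8}:6  {2,4,6,7,8,9}:60  {2,5,6,7,8,9}:30  {3,5,6,7,8,9}:6  {4,5,6,7,8,9}:15
  |U|=7: {0,1,3,5,6,7,8}:1  {1,2,3,5,6,7,8}:7  {1,3,5,6,7,8,9}:7  {2,3,5,6,7,8,9}:42  {2,4,5,6,7,8,9}:105  {3,4,5,6,7,8,9}:21
  |U|=8: {0,1,2,3,5,6,7,8}:8  {0,1,3,5,6,7,8,9}:8  {1,2,3,5,6,7,8,9}:56  {1,3,4,5,6,7,8,9}:28  {2,3,4,5,6,7,8,9}:168
  start at 0(u): 252
  start at 2(s): 36
  start at 4(r): 72
sum over floor = 360

360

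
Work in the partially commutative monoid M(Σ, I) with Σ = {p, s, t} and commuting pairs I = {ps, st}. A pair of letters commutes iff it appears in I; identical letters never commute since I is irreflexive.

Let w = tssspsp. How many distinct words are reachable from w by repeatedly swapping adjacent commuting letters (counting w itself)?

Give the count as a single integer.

0(t) covers ∅
1(s) covers ∅
2(s) covers 1:s
3(s) covers 2:s
4(p) covers 0:t
5(s) covers 3:s
6(p) covers 4:p
floor of heap: 0:t, 1:s
completions by unplaced set U, small U first (add the entries for U minus each lowest piece of U):
  |U|=1: {5}:1  {6}:1
  |U|=2: {3,5}:1  {4,6}:1  {5,6}:2
  |U|=3: {0,4,6}:1  {2,3,5}:1  {3,5,6}:3  {4,5,6}:3
  |U|=4: {0,4,5,6}:4  {1,2,3,5}:1  {2,3,5,6}:4  {3,4,5,6}:6
  |U|=5: {0,3,4,5,6}:10  {1,2,3,5,6}:5  {2,3,4,5,6}:10
  start at 0(t): 15
  start at 1(s): 20
sum over floor = 35

35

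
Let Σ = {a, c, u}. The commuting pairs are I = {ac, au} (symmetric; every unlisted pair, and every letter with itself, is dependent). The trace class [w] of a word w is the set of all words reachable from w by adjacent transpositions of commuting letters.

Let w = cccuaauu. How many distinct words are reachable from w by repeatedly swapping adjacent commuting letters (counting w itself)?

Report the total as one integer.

#0=c has no predecessor
#1=c depends on [0:c]
#2=c depends on [1:c]
#3=u depends on [2:c]
#4=a has no predecessor
#5=a depends on [4:a]
#6=u depends on [3:u]
#7=u depends on [6:u]
sources: [0:c, 4:a]
N(rest) = Σ N(rest − s) over sources s of rest; N(one piece) = 1:
  size 1 → [5]=1  [7]=1
  size 2 → [4,5]=1  [5,7]=2  [6,7]=1
  size 3 → [3,6,7]=1  [4,5,7]=3  [5,6,7]=3
  size 4 → [2,3,6,7]=1  [3,5,6,7]=4  [4,5,6,7]=6
  size 5 → [1,2,3,6,7]=1  [2,3,5,6,7]=5  [3,4,5,6,7]=10
  size 6 → [0,1,2,3,6,7]=1  [1,2,3,5,6,7]=6  [2,3,4,5,6,7]=15
  first=0(c) contributes 21
  first=4(a) contributes 7
|[w]| = 28

28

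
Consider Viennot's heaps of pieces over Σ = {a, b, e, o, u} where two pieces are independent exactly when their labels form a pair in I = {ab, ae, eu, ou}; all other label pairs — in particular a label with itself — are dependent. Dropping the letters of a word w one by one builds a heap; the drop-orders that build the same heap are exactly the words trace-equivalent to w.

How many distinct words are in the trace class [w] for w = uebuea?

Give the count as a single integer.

drop 0:u onto floor
drop 1:e onto floor
drop 2:b onto {0:u, 1:e}
drop 3:u onto {2:b}
drop 4:e onto {2:b}
drop 5:a onto {3:u}
ground layer = {0:u, 1:e}
drop-orders for the pieces not yet dropped (sum over which currently-grounded one goes next):
  1 to go: {4} 1  {5} 1
  2 to go: {3,5} 1  {4,5} 2
  3 to go: {3,4,5} 3
  4 to go: {2,3,4,5} 3
  if 0:u drops first: 3 orders
  if 1:e drops first: 3 orders
heap linearizations: 6

6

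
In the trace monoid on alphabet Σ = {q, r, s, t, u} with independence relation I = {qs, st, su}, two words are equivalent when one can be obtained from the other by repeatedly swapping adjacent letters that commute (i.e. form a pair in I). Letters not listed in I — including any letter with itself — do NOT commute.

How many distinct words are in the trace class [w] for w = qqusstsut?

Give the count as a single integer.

84

piece 0:q — minimal
piece 1:q rests on {0:q}
piece 2:u rests on {1:q}
piece 3:s — minimal
piece 4:s rests on {3:s}
piece 5:t rests on {2:u}
piece 6:s rests on {4:s}
piece 7:u rests on {5:t}
piece 8:t rests on {7:u}
minimal pieces: {0:q, 3:s}
ways to finish when only these pieces remain (= sum over removing one remaining piece with nothing left below it):
  1 left: {6}→1  {8}→1
  2 left: {4,6}→1  {6,8}→2  {7,8}→1
  3 left: {3,4,6}→1  {4,6,8}→3  {5,7,8}→1  {6,7,8}→3
  4 left: {2,5,7,8}→1  {3,4,6,8}→4  {4,6,7,8}→6  {5,6,7,8}→4
  5 left: {1,2,5,7,8}→1  {2,5,6,7,8}→5  {3,4,6,7,8}→10  {4,5,6,7,8}→10
  6 left: {0,1,2,5,7,8}→1  {1,2,5,6,7,8}→6  {2,4,5,6,7,8}→15  {3,4,5,6,7,8}→20
  7 left: {0,1,2,5,6,7,8}→7  {1,2,4,5,6,7,8}→21  {2,3,4,5,6,7,8}→35
  placing 0:q first → 56 extensions
  placing 3:s first → 28 extensions
total linear extensions = 84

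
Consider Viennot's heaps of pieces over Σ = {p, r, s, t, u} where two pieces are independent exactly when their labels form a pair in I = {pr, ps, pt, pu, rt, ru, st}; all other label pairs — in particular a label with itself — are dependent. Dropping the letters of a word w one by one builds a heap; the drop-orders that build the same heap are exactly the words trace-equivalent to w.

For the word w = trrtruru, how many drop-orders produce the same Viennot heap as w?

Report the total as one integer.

#0=t has no predecessor
#1=r has no predecessor
#2=r depends on [1:r]
#3=t depends on [0:t]
#4=r depends on [2:r]
#5=u depends on [3:t]
#6=r depends on [4:r]
#7=u depends on [5:u]
sources: [0:t, 1:r]
N(rest) = Σ N(rest − s) over sources s of rest; N(one piece) = 1:
  size 1 → [6]=1  [7]=1
  size 2 → [4,6]=1  [5,7]=1  [6,7]=2
  size 3 → [2,4,6]=1  [3,5,7]=1  [4,6,7]=3  [5,6,7]=3
  size 4 → [0,3,5,7]=1  [1,2,4,6]=1  [2,4,6,7]=4  [3,5,6,7]=4  [4,5,6,7]=6
  size 5 → [0,3,5,6,7]=5  [1,2,4,6,7]=5  [2,4,5,6,7]=10  [3,4,5,6,7]=10
  size 6 → [0,3,4,5,6,7]=15  [1,2,4,5,6,7]=15  [2,3,4,5,6,7]=20
  first=0(t) contributes 35
  first=1(r) contributes 35
|[w]| = 70

70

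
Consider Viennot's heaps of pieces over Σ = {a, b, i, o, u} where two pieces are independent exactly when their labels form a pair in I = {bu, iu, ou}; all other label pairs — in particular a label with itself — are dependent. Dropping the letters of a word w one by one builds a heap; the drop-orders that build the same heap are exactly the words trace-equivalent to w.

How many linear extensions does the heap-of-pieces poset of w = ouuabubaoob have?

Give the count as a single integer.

0(o) covers ∅
1(u) covers ∅
2(u) covers 1:u
3(a) covers 0:o, 2:u
4(b) covers 3:a
5(u) covers 3:a
6(b) covers 4:b
7(a) covers 5:u, 6:b
8(o) covers 7:a
9(o) covers 8:o
10(b) covers 9:o
floor of heap: 0:o, 1:u
completions by unplaced set U, small U first (add the entries for U minus each lowest piece of U):
  |U|=1: {10}:1
  |U|=2: {9,10}:1
  |U|=3: {8,9,10}:1
  |U|=4: {7,8,9,10}:1
  |U|=5: {5,7,8,9,10}:1  {6,7,8,9,10}:1
  |U|=6: {4,6,7,8,9,10}:1  {5,6,7,8,9,10}:2
  |U|=7: {4,5,6,7,8,9,10}:3
  |U|=8: {3,4,5,6,7,8,9,10}:3
  |U|=9: {0,3,4,5,6,7,8,9,10}:3  {2,3,4,5,6,7,8,9,10}:3
  start at 0(o): 3
  start at 1(u): 6
sum over floor = 9

9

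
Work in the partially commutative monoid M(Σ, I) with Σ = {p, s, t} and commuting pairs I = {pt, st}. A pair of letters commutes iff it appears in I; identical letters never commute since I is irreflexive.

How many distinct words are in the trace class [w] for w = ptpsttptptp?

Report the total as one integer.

drop 0:p onto floor
drop 1:t onto floor
drop 2:p onto {0:p}
drop 3:s onto {2:p}
drop 4:t onto {1:t}
drop 5:t onto {4:t}
drop 6:p onto {3:s}
drop 7:t onto {5:t}
drop 8:p onto {6:p}
drop 9:t onto {7:t}
drop 10:p onto {8:p}
ground layer = {0:p, 1:t}
drop-orders for the pieces not yet dropped (sum over which currently-grounded one goes next):
  1 to go: {9} 1  {10} 1
  2 to go: {7,9} 1  {8,10} 1  {9,10} 2
  3 to go: {5,7,9} 1  {6,8,10} 1  {7,9,10} 3  {8,9,10} 3
  4 to go: {3,6,8,10} 1  {4,5,7,9} 1  {5,7,9,10} 4  {6,8,9,10} 4  {7,8,9,10} 6
  5 to go: {1,4,5,7,9} 1  {2,3,6,8,10} 1  {3,6,8,9,10} 5  {4,5,7,9,10} 5  {5,7,8,9,10} 10  {6,7,8,9,10} 10
  6 to go: {0,2,3,6,8,10} 1  {1,4,5,7,9,10} 6  {2,3,6,8,9,10} 6  {3,6,7,8,9,10} 15  {4,5,7,8,9,10} 15  {5,6,7,8,9,10} 20
  7 to go: {0,2,3,6,8,9,10} 7  {1,4,5,7,8,9,10} 21  {2,3,6,7,8,9,10} 21  {3,5,6,7,8,9,10} 35  {4,5,6,7,8,9,10} 35
  8 to go: {0,2,3,6,7,8,9,10} 28  {1,4,5,6,7,8,9,10} 56  {2,3,5,6,7,8,9,10} 56  {3,4,5,6,7,8,9,10} 70
  9 to go: {0,2,3,5,6,7,8,9,10} 84  {1,3,4,5,6,7,8,9,10} 126  {2,3,4,5,6,7,8,9,10} 126
  if 0:p drops first: 252 orders
  if 1:t drops first: 210 orders
heap linearizations: 462

462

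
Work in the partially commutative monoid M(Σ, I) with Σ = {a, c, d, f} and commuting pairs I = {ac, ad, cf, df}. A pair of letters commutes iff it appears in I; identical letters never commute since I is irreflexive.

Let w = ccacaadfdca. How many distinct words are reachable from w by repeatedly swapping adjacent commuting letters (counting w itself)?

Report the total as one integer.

462

#0=c has no predecessor
#1=c depends on [0:c]
#2=a has no predecessor
#3=c depends on [1:c]
#4=a depends on [2:a]
#5=a depends on [4:a]
#6=d depends on [3:c]
#7=f depends on [5:a]
#8=d depends on [6:d]
#9=c depends on [8:d]
#10=a depends on [7:f]
sources: [0:c, 2:a]
N(rest) = Σ N(rest − s) over sources s of rest; N(one piece) = 1:
  size 1 → [9]=1  [10]=1
  size 2 → [7,10]=1  [8,9]=1  [9,10]=2
  size 3 → [5,7,10]=1  [6,8,9]=1  [7,9,10]=3  [8,9,10]=3
  size 4 → [3,6,8,9]=1  [4,5,7,10]=1  [5,7,9,10]=4  [6,8,9,10]=4  [7,8,9,10]=6
  size 5 → [1,3,6,8,9]=1  [2,4,5,7,10]=1  [3,6,8,9,10]=5  [4,5,7,9,10]=5  [5,7,8,9,10]=10  [6,7,8,9,10]=10
  size 6 → [0,1,3,6,8,9]=1  [1,3,6,8,9,10]=6  [2,4,5,7,9,10]=6  [3,6,7,8,9,10]=15  [4,5,7,8,9,10]=15  [5,6,7,8,9,10]=20
  size 7 → [0,1,3,6,8,9,10]=7  [1,3,6,7,8,9,10]=21  [2,4,5,7,8,9,10]=21  [3,5,6,7,8,9,10]=35  [4,5,6,7,8,9,10]=35
  size 8 → [0,1,3,6,7,8,9,10]=28  [1,3,5,6,7,8,9,10]=56  [2,4,5,6,7,8,9,10]=56  [3,4,5,6,7,8,9,10]=70
  size 9 → [0,1,3,5,6,7,8,9,10]=84  [1,3,4,5,6,7,8,9,10]=126  [2,3,4,5,6,7,8,9,10]=126
  first=0(c) contributes 252
  first=2(a) contributes 210
|[w]| = 462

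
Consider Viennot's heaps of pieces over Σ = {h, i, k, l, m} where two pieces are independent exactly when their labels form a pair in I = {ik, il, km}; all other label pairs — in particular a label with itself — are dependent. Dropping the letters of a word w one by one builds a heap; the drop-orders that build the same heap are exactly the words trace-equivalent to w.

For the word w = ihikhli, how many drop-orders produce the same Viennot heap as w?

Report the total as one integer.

0(i) covers ∅
1(h) covers 0:i
2(i) covers 1:h
3(k) covers 1:h
4(h) covers 2:i, 3:k
5(l) covers 4:h
6(i) covers 4:h
floor of heap: 0:i
completions by unplaced set U, small U first (add the entries for U minus each lowest piece of U):
  |U|=1: {5}:1  {6}:1
  |U|=2: {5,6}:2
  |U|=3: {4,5,6}:2
  |U|=4: {2,4,5,6}:2  {3,4,5,6}:2
  |U|=5: {2,3,4,5,6}:4
  start at 0(i): 4

4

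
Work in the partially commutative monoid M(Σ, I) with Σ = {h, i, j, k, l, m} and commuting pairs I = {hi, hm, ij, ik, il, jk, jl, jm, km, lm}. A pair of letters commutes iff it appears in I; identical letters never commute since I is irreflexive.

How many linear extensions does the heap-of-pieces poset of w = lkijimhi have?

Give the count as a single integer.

210

0(l) covers ∅
1(k) covers 0:l
2(i) covers ∅
3(j) covers ∅
4(i) covers 2:i
5(m) covers 4:i
6(h) covers 1:k, 3:j
7(i) covers 5:m
floor of heap: 0:l, 2:i, 3:j
completions by unplaced set U, small U first (add the entries for U minus each lowest piece of U):
  |U|=1: {6}:1  {7}:1
  |U|=2: {1,6}:1  {3,6}:1  {5,7}:1  {6,7}:2
  |U|=3: {0,1,6}:1  {1,3,6}:2  {1,6,7}:3  {3,6,7}:3  {4,5,7}:1  {5,6,7}:3
  |U|=4: {0,1,3,6}:3  {0,1,6,7}:4  {1,3,6,7}:8  {1,5,6,7}:6  {2,4,5,7}:1  {3,5,6,7}:6  {4,5,6,7}:4
  |U|=5: {0,1,3,6,7}:15  {0,1,5,6,7}:10  {1,3,5,6,7}:20  {1,4,5,6,7}:10  {2,4,5,6,7}:5  {3,4,5,6,7}:10
  |U|=6: {0,1,3,5,6,7}:45  {0,1,4,5,6,7}:20  {1,2,4,5,6,7}:15  {1,3,4,5,6,7}:40  {2,3,4,5,6,7}:15
  start at 0(l): 70
  start at 2(i): 105
  start at 3(j): 35
sum over floor = 210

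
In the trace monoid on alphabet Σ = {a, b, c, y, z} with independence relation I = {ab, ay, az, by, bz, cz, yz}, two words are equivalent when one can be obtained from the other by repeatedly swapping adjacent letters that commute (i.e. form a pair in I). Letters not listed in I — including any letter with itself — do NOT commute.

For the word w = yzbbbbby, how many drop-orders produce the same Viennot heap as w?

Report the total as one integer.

168

#0=y has no predecessor
#1=z has no predecessor
#2=b has no predecessor
#3=b depends on [2:b]
#4=b depends on [3:b]
#5=b depends on [4:b]
#6=b depends on [5:b]
#7=y depends on [0:y]
sources: [0:y, 1:z, 2:b]
N(rest) = Σ N(rest − s) over sources s of rest; N(one piece) = 1:
  size 1 → [1]=1  [6]=1  [7]=1
  size 2 → [0,7]=1  [1,6]=2  [1,7]=2  [5,6]=1  [6,7]=2
  size 3 → [0,1,7]=3  [0,6,7]=3  [1,5,6]=3  [1,6,7]=6  [4,5,6]=1  [5,6,7]=3
  size 4 → [0,1,6,7]=12  [0,5,6,7]=6  [1,4,5,6]=4  [1,5,6,7]=12  [3,4,5,6]=1  [4,5,6,7]=4
  size 5 → [0,1,5,6,7]=30  [0,4,5,6,7]=10  [1,3,4,5,6]=5  [1,4,5,6,7]=20  [2,3,4,5,6]=1  [3,4,5,6,7]=5
  size 6 → [0,1,4,5,6,7]=60  [0,3,4,5,6,7]=15  [1,2,3,4,5,6]=6  [1,3,4,5,6,7]=30  [2,3,4,5,6,7]=6
  first=0(y) contributes 42
  first=1(z) contributes 21
  first=2(b) contributes 105
|[w]| = 168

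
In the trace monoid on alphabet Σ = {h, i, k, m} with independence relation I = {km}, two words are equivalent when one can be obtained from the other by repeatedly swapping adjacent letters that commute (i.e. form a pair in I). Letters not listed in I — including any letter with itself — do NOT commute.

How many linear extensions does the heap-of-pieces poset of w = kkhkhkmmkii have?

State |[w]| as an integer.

6

0(k) covers ∅
1(k) covers 0:k
2(h) covers 1:k
3(k) covers 2:h
4(h) covers 3:k
5(k) covers 4:h
6(m) covers 4:h
7(m) covers 6:m
8(k) covers 5:k
9(i) covers 7:m, 8:k
10(i) covers 9:i
floor of heap: 0:k
completions by unplaced set U, small U first (add the entries for U minus each lowest piece of U):
  |U|=1: {10}:1
  |U|=2: {9,10}:1
  |U|=3: {7,9,10}:1  {8,9,10}:1
  |U|=4: {5,8,9,10}:1  {6,7,9,10}:1  {7,8,9,10}:2
  |U|=5: {5,7,8,9,10}:3  {6,7,8,9,10}:3
  |U|=6: {5,6,7,8,9,10}:6
  |U|=7: {4,5,6,7,8,9,10}:6
  |U|=8: {3,4,5,6,7,8,9,10}:6
  |U|=9: {2,3,4,5,6,7,8,9,10}:6
  start at 0(k): 6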